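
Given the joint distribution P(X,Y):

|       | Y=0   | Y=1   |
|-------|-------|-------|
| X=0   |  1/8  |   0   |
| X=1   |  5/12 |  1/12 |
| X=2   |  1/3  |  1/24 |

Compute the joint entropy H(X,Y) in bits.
1.9194 bits

H(X,Y) = -Σ_{x,y} P(x,y) log₂ P(x,y). Per-cell terms -P(x,y)·log₂P(x,y):
  X=0: 0.37500, 0.00000
  X=1: 0.52626, 0.29875
  X=2: 0.52832, 0.19104
  (cells with P = 0 contribute 0)
Sum of the 6 terms: H(X,Y) = 1.9194 bits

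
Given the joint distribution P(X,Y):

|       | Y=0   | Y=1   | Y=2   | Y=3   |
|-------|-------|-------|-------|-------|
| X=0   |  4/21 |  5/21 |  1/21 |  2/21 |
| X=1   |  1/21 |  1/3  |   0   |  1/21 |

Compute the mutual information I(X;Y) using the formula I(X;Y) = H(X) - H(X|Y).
0.1222 bits

I(X;Y) = H(X) - H(X|Y)

Marginal of X (row sums):
  P(X=0) = 4/21 + 5/21 + 1/21 + 2/21 = 4/7
  P(X=1) = 1/21 + 1/3 + 0 + 1/21 = 3/7
H(X) = -[(4/7)·log₂(4/7) + (3/7)·log₂(3/7)]
  = 0.4613 + 0.5239 = 0.9852 bits

Marginal of Y (column sums):
  P(Y=0) = 4/21 + 1/21 = 5/21
  P(Y=1) = 5/21 + 1/3 = 4/7
  P(Y=2) = 1/21 + 0 = 1/21
  P(Y=3) = 2/21 + 1/21 = 1/7
H(X|Y) = Σ_y P(y)·H(X|Y=y):
  Y=0: P(Y=0) = 5/21, P(X|Y=0) = (4/5, 1/5) → H(X|Y=0) = 0.7219
  Y=1: P(Y=1) = 4/7, P(X|Y=1) = (5/12, 7/12) → H(X|Y=1) = 0.9799
  Y=2: P(Y=2) = 1/21, P(X|Y=2) = (1, 0) → H(X|Y=2) = 0.0000
  Y=3: P(Y=3) = 1/7, P(X|Y=3) = (2/3, 1/3) → H(X|Y=3) = 0.9183
H(X|Y) = (5/21)·0.7219 + (4/7)·0.9799 + (1/21)·0.0000 + (1/7)·0.9183 = 0.8630 bits

I(X;Y) = H(X) - H(X|Y) = 0.9852 - 0.8630 = 0.1222 bits

Cross-check via I(X;Y) = H(X) + H(Y) - H(X,Y): computing H(Y) from the column sums and H(X,Y) from the 8 cells in the same way gives H(Y) = 1.5645 bits and H(X,Y) = 2.4275 bits, so
I(X;Y) = 0.9852 + 1.5645 - 2.4275 = 0.1222 bits ✓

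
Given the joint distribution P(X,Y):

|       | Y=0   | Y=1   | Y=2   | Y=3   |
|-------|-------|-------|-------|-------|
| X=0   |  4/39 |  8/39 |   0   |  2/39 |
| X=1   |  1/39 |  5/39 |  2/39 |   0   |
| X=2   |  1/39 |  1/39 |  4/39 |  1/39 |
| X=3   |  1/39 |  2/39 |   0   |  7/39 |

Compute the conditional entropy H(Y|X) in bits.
1.3567 bits

H(Y|X) = H(X,Y) - H(X)

H(X,Y) = -Σ_{x,y} P(x,y) log₂ P(x,y). Per-cell terms -P(x,y)·log₂P(x,y):
  X=0: 0.33696, 0.46880, 0.00000, 0.21976
  X=1: 0.13552, 0.37993, 0.21976, 0.00000
  X=2: 0.13552, 0.13552, 0.33696, 0.13552
  X=3: 0.13552, 0.21976, 0.00000, 0.44478
  (cells with P = 0 contribute 0)
Sum of the 16 terms: H(X,Y) = 3.3043 bits

Marginal of X (row sums):
  P(X=0) = 4/39 + 8/39 + 0 + 2/39 = 14/39
  P(X=1) = 1/39 + 5/39 + 2/39 + 0 = 8/39
  P(X=2) = 1/39 + 1/39 + 4/39 + 1/39 = 7/39
  P(X=3) = 1/39 + 2/39 + 0 + 7/39 = 10/39
H(X) = -[(14/39)·log₂(14/39) + (8/39)·log₂(8/39) + (7/39)·log₂(7/39) + (10/39)·log₂(10/39)]
  = 0.53058 + 0.46880 + 0.44478 + 0.50345 = 1.9476 bits

H(Y|X) = H(X,Y) - H(X) = 3.3043 - 1.9476 = 1.3567 bits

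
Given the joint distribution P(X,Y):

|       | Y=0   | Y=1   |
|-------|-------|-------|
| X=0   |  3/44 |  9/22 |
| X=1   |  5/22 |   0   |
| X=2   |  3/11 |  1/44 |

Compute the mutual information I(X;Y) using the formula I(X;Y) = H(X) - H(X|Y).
0.5886 bits

I(X;Y) = H(X) - H(X|Y)

Marginal of X (row sums):
  P(X=0) = 3/44 + 9/22 = 21/44
  P(X=1) = 5/22 + 0 = 5/22
  P(X=2) = 3/11 + 1/44 = 13/44
H(X) = -[(21/44)·log₂(21/44) + (5/22)·log₂(5/22) + (13/44)·log₂(13/44)]
  = 0.509305 + 0.485796 + 0.519702 = 1.514803 bits

Marginal of Y (column sums):
  P(Y=0) = 3/44 + 5/22 + 3/11 = 25/44
  P(Y=1) = 9/22 + 0 + 1/44 = 19/44
H(X|Y) = Σ_y P(y)·H(X|Y=y):
  Y=0: P(Y=0) = 25/44, P(X|Y=0) = (3/25, 2/5, 12/25) → H(X|Y=0) = 1.404107
  Y=1: P(Y=1) = 19/44, P(X|Y=1) = (18/19, 0, 1/19) → H(X|Y=1) = 0.297472
H(X|Y) = (25/44)·1.404107 + (19/44)·0.297472 = 0.926242 bits

I(X;Y) = H(X) - H(X|Y) = 1.514803 - 0.926242 = 0.5886 bits

Cross-check via I(X;Y) = H(X) + H(Y) - H(X,Y): computing H(Y) from the column sums and H(X,Y) from the 6 cells in the same way gives H(Y) = 0.986545 bits and H(X,Y) = 1.912787 bits, so
I(X;Y) = 1.514803 + 0.986545 - 1.912787 = 0.5886 bits ✓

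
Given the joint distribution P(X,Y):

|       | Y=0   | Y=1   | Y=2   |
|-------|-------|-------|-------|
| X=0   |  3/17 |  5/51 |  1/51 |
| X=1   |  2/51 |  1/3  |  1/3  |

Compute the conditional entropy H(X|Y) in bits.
0.5903 bits

H(X|Y) = H(X,Y) - H(Y)

H(X,Y) = -Σ_{x,y} P(x,y) log₂ P(x,y). Per-cell terms -P(x,y)·log₂P(x,y):
  X=0: 0.441618, 0.328480, 0.111224
  X=1: 0.183232, 0.528321, 0.528321
Sum of the 6 terms: H(X,Y) = 2.12120 bits

Marginal of Y (column sums):
  P(Y=0) = 3/17 + 2/51 = 11/51
  P(Y=1) = 5/51 + 1/3 = 22/51
  P(Y=2) = 1/51 + 1/3 = 6/17
H(Y) = -[(11/51)·log₂(11/51) + (22/51)·log₂(22/51) + (6/17)·log₂(6/17)]
  = 0.477312 + 0.523252 + 0.530294 = 1.53086 bits

H(X|Y) = H(X,Y) - H(Y) = 2.12120 - 1.53086 = 0.5903 bits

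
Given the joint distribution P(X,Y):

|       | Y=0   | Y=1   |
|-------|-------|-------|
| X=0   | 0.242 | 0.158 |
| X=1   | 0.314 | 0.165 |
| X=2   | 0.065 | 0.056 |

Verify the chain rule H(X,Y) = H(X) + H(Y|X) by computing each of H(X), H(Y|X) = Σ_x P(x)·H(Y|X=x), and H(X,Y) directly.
H(X) = 1.4061 bits, H(Y|X) = 0.9527 bits, H(X,Y) = 2.3588 bits

Marginal of X (row sums):
  P(X=0) = 0.242 + 0.158 = 0.400
  P(X=1) = 0.314 + 0.165 = 0.479
  P(X=2) = 0.065 + 0.056 = 0.121
H(X) = -[0.400·log₂(0.400) + 0.479·log₂(0.479) + 0.121·log₂(0.121)]
  = 0.52877 + 0.50865 + 0.36868 = 1.4061 bits

H(Y|X) = Σ_x P(x)·H(Y|X=x):
  X=0: P(X=0) = 0.400, P(Y|X=0) = (121/200, 79/200) → H(Y|X=0) = 0.96795
  X=1: P(X=1) = 0.479, P(Y|X=1) = (314/479, 165/479) → H(Y|X=1) = 0.92903
  X=2: P(X=2) = 0.121, P(Y|X=2) = (65/121, 56/121) → H(Y|X=2) = 0.99601
H(Y|X) = 0.400·0.96795 + 0.479·0.92903 + 0.121·0.99601 = 0.9527 bits

H(X,Y) = -Σ_{x,y} P(x,y) log₂ P(x,y). Per-cell terms -P(x,y)·log₂P(x,y):
  X=0: 0.49535, 0.42060
  X=1: 0.52475, 0.42891
  X=2: 0.25632, 0.23287
Sum of the 6 terms: H(X,Y) = 2.3588 bits

Chain rule check:
  H(X) + H(Y|X) = 1.4061 + 0.9527 = 2.3588 bits
  H(X,Y) = 2.3588 bits
✓ Chain rule verified.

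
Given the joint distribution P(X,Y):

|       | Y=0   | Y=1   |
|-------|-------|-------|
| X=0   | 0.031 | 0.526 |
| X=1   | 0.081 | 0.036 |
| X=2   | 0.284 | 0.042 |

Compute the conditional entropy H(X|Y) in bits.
0.8485 bits

H(X|Y) = H(X,Y) - H(Y)

H(X,Y) = -Σ_{x,y} P(x,y) log₂ P(x,y). Per-cell terms -P(x,y)·log₂P(x,y):
  X=0: 0.15536, 0.48753
  X=1: 0.29370, 0.17265
  X=2: 0.51575, 0.19209
Sum of the 6 terms: H(X,Y) = 1.8171 bits

Marginal of Y (column sums):
  P(Y=0) = 0.031 + 0.081 + 0.284 = 0.396
  P(Y=1) = 0.526 + 0.036 + 0.042 = 0.604
H(Y) = -[0.396·log₂(0.396) + 0.604·log₂(0.604)]
  = 0.52923 + 0.43934 = 0.9686 bits

H(X|Y) = H(X,Y) - H(Y) = 1.8171 - 0.9686 = 0.8485 bits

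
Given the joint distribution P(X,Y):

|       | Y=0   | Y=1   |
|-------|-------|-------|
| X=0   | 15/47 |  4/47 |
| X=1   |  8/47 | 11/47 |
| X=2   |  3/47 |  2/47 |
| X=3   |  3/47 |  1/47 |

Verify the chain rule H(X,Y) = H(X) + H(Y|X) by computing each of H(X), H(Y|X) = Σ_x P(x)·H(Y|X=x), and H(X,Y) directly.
H(X) = 1.7029 bits, H(Y|X) = 0.8694 bits, H(X,Y) = 2.5723 bits

Marginal of X (row sums):
  P(X=0) = 15/47 + 4/47 = 19/47
  P(X=1) = 8/47 + 11/47 = 19/47
  P(X=2) = 3/47 + 2/47 = 5/47
  P(X=3) = 3/47 + 1/47 = 4/47
H(X) = -[(19/47)·log₂(19/47) + (19/47)·log₂(19/47) + (5/47)·log₂(5/47) + (4/47)·log₂(4/47)]
  = 0.52822 + 0.52822 + 0.34390 + 0.30252 = 1.7029 bits

H(Y|X) = Σ_x P(x)·H(Y|X=x):
  X=0: P(X=0) = 19/47, P(Y|X=0) = (15/19, 4/19) → H(Y|X=0) = 0.74249
  X=1: P(X=1) = 19/47, P(Y|X=1) = (8/19, 11/19) → H(Y|X=1) = 0.98194
  X=2: P(X=2) = 5/47, P(Y|X=2) = (3/5, 2/5) → H(Y|X=2) = 0.97095
  X=3: P(X=3) = 4/47, P(Y|X=3) = (3/4, 1/4) → H(Y|X=3) = 0.81128
H(Y|X) = (19/47)·0.74249 + (19/47)·0.98194 + (5/47)·0.97095 + (4/47)·0.81128 = 0.8694 bits

H(X,Y) = -Σ_{x,y} P(x,y) log₂ P(x,y). Per-cell terms -P(x,y)·log₂P(x,y):
  X=0: 0.52586, 0.30252
  X=1: 0.43482, 0.49036
  X=2: 0.25338, 0.19381
  X=3: 0.25338, 0.11818
Sum of the 8 terms: H(X,Y) = 2.5723 bits

Chain rule check:
  H(X) + H(Y|X) = 1.7029 + 0.8694 = 2.5723 bits
  H(X,Y) = 2.5723 bits
✓ Chain rule verified.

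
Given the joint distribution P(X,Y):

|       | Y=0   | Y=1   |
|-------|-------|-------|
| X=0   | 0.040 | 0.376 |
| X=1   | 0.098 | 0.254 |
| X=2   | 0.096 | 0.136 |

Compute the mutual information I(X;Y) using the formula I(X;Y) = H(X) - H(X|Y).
0.0676 bits

I(X;Y) = H(X) - H(X|Y)

Marginal of X (row sums):
  P(X=0) = 0.040 + 0.376 = 0.416
  P(X=1) = 0.098 + 0.254 = 0.352
  P(X=2) = 0.096 + 0.136 = 0.232
H(X) = -[0.416·log₂(0.416) + 0.352·log₂(0.352) + 0.232·log₂(0.232)]
  = 0.52638 + 0.53024 + 0.48901 = 1.54563 bits

Marginal of Y (column sums):
  P(Y=0) = 0.040 + 0.098 + 0.096 = 0.234
  P(Y=1) = 0.376 + 0.254 + 0.136 = 0.766
H(X|Y) = Σ_y P(y)·H(X|Y=y):
  Y=0: P(Y=0) = 0.234, P(X|Y=0) = (20/117, 49/117, 16/39) → H(X|Y=0) = 1.48885
  Y=1: P(Y=1) = 0.766, P(X|Y=1) = (188/383, 127/383, 68/383) → H(X|Y=1) = 1.47474
H(X|Y) = 0.234·1.48885 + 0.766·1.47474 = 1.47804 bits

I(X;Y) = H(X) - H(X|Y) = 1.54563 - 1.47804 = 0.0676 bits

Cross-check via I(X;Y) = H(X) + H(Y) - H(X,Y): computing H(Y) from the column sums and H(X,Y) from the 6 cells in the same way gives H(Y) = 0.78492 bits and H(X,Y) = 2.26296 bits, so
I(X;Y) = 1.54563 + 0.78492 - 2.26296 = 0.0676 bits ✓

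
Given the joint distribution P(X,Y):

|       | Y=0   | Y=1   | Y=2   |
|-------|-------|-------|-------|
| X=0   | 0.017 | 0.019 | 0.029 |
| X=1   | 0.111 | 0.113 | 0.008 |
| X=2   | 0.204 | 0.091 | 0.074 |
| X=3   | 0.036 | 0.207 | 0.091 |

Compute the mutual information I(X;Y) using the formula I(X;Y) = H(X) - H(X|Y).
0.1868 bits

I(X;Y) = H(X) - H(X|Y)

Marginal of X (row sums):
  P(X=0) = 0.017 + 0.019 + 0.029 = 0.065
  P(X=1) = 0.111 + 0.113 + 0.008 = 0.232
  P(X=2) = 0.204 + 0.091 + 0.074 = 0.369
  P(X=3) = 0.036 + 0.207 + 0.091 = 0.334
H(X) = -[0.065·log₂(0.065) + 0.232·log₂(0.232) + 0.369·log₂(0.369) + 0.334·log₂(0.334)]
  = 0.25632 + 0.48901 + 0.53074 + 0.52841 = 1.80448 bits

Marginal of Y (column sums):
  P(Y=0) = 0.017 + 0.111 + 0.204 + 0.036 = 0.368
  P(Y=1) = 0.019 + 0.113 + 0.091 + 0.207 = 0.430
  P(Y=2) = 0.029 + 0.008 + 0.074 + 0.091 = 0.202
H(X|Y) = Σ_y P(y)·H(X|Y=y):
  Y=0: P(Y=0) = 0.368, P(X|Y=0) = (17/368, 111/368, 51/92, 9/92) → H(X|Y=0) = 1.52639
  Y=1: P(Y=1) = 0.430, P(X|Y=1) = (19/430, 113/430, 91/430, 207/430) → H(X|Y=1) = 1.68737
  Y=2: P(Y=2) = 0.202, P(X|Y=2) = (29/202, 4/101, 37/101, 91/202) → H(X|Y=2) = 1.63549
H(X|Y) = 0.368·1.52639 + 0.430·1.68737 + 0.202·1.63549 = 1.61765 bits

I(X;Y) = H(X) - H(X|Y) = 1.80448 - 1.61765 = 0.1868 bits

Cross-check via I(X;Y) = H(X) + H(Y) - H(X,Y): computing H(Y) from the column sums and H(X,Y) from the 12 cells in the same way gives H(Y) = 1.52043 bits and H(X,Y) = 3.13808 bits, so
I(X;Y) = 1.80448 + 1.52043 - 3.13808 = 0.1868 bits ✓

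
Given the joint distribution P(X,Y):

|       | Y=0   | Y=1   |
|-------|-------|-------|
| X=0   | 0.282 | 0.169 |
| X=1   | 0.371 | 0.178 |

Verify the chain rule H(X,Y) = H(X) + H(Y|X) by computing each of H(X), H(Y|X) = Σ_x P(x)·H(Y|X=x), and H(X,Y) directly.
H(X) = 0.9931 bits, H(Y|X) = 0.9294 bits, H(X,Y) = 1.9224 bits

Marginal of X (row sums):
  P(X=0) = 0.282 + 0.169 = 0.451
  P(X=1) = 0.371 + 0.178 = 0.549
H(X) = -[0.451·log₂(0.451) + 0.549·log₂(0.549)]
  = 0.51811 + 0.47495 = 0.9931 bits

H(Y|X) = Σ_x P(x)·H(Y|X=x):
  X=0: P(X=0) = 0.451, P(Y|X=0) = (282/451, 169/451) → H(Y|X=0) = 0.95423
  X=1: P(X=1) = 0.549, P(Y|X=1) = (371/549, 178/549) → H(Y|X=1) = 0.90892
H(Y|X) = 0.451·0.95423 + 0.549·0.90892 = 0.9294 bits

H(X,Y) = -Σ_{x,y} P(x,y) log₂ P(x,y). Per-cell terms -P(x,y)·log₂P(x,y):
  X=0: 0.51500, 0.43347
  X=1: 0.53072, 0.44323
Sum of the 4 terms: H(X,Y) = 1.9224 bits

Chain rule check:
  H(X) + H(Y|X) = 0.9931 + 0.9294 = 1.9225 bits
  H(X,Y) = 1.9224 bits
✓ Chain rule verified (Δ = 0.0001 is 4-dp rounding noise: each of the three values was rounded independently).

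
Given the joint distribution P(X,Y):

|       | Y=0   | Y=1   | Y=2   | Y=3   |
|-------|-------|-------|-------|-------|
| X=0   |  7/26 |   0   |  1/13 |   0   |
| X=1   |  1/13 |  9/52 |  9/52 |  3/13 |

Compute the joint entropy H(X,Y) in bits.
2.4431 bits

H(X,Y) = -Σ_{x,y} P(x,y) log₂ P(x,y). Per-cell terms -P(x,y)·log₂P(x,y):
  X=0: 0.5097, 0.0000, 0.2846, 0.0000
  X=1: 0.2846, 0.4380, 0.4380, 0.4882
  (cells with P = 0 contribute 0)
Sum of the 8 terms: H(X,Y) = 2.4431 bits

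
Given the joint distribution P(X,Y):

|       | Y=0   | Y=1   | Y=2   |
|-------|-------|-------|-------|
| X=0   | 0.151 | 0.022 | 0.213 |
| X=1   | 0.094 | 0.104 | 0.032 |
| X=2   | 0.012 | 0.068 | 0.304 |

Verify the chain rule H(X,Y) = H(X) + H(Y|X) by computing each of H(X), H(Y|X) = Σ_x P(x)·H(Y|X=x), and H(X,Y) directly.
H(X) = 1.5480 bits, H(Y|X) = 1.1419 bits, H(X,Y) = 2.6899 bits

Marginal of X (row sums):
  P(X=0) = 0.151 + 0.022 + 0.213 = 0.386
  P(X=1) = 0.094 + 0.104 + 0.032 = 0.230
  P(X=2) = 0.012 + 0.068 + 0.304 = 0.384
H(X) = -[0.386·log₂(0.386) + 0.230·log₂(0.230) + 0.384·log₂(0.384)]
  = 0.53010 + 0.48767 + 0.53024 = 1.5480 bits

H(Y|X) = Σ_x P(x)·H(Y|X=x):
  X=0: P(X=0) = 0.386, P(Y|X=0) = (151/386, 11/193, 213/386) → H(Y|X=0) = 1.23857
  X=1: P(X=1) = 0.230, P(Y|X=1) = (47/115, 52/115, 16/115) → H(Y|X=1) = 1.44124
  X=2: P(X=2) = 0.384, P(Y|X=2) = (1/32, 17/96, 19/24) → H(Y|X=2) = 0.86533
H(Y|X) = 0.386·1.23857 + 0.230·1.44124 + 0.384·0.86533 = 1.1419 bits

H(X,Y) = -Σ_{x,y} P(x,y) log₂ P(x,y). Per-cell terms -P(x,y)·log₂P(x,y):
  X=0: 0.41183, 0.12114, 0.47522
  X=1: 0.32065, 0.33960, 0.15891
  X=2: 0.07657, 0.26373, 0.52223
Sum of the 9 terms: H(X,Y) = 2.6899 bits

Chain rule check:
  H(X) + H(Y|X) = 1.5480 + 1.1419 = 2.6899 bits
  H(X,Y) = 2.6899 bits
✓ Chain rule verified.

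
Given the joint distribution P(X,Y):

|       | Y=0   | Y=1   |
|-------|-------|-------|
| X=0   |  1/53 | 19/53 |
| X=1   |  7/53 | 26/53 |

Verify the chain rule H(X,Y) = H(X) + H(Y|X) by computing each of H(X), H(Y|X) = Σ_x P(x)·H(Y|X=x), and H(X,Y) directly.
H(X) = 0.9562 bits, H(Y|X) = 0.5723 bits, H(X,Y) = 1.5284 bits

Marginal of X (row sums):
  P(X=0) = 1/53 + 19/53 = 20/53
  P(X=1) = 7/53 + 26/53 = 33/53
H(X) = -[(20/53)·log₂(20/53) + (33/53)·log₂(33/53)]
  = 0.5306 + 0.4256 = 0.9562 bits

H(Y|X) = Σ_x P(x)·H(Y|X=x):
  X=0: P(X=0) = 20/53, P(Y|X=0) = (1/20, 19/20) → H(Y|X=0) = 0.2864
  X=1: P(X=1) = 33/53, P(Y|X=1) = (7/33, 26/33) → H(Y|X=1) = 0.7455
H(Y|X) = (20/53)·0.2864 + (33/53)·0.7455 = 0.5723 bits

H(X,Y) = -Σ_{x,y} P(x,y) log₂ P(x,y). Per-cell terms -P(x,y)·log₂P(x,y):
  X=0: 0.1081, 0.5306
  X=1: 0.3857, 0.5040
Sum of the 4 terms: H(X,Y) = 1.5284 bits

Chain rule check:
  H(X) + H(Y|X) = 0.9562 + 0.5723 = 1.5285 bits
  H(X,Y) = 1.5284 bits
✓ Chain rule verified (Δ = 0.0001 is 4-dp rounding noise: each of the three values was rounded independently).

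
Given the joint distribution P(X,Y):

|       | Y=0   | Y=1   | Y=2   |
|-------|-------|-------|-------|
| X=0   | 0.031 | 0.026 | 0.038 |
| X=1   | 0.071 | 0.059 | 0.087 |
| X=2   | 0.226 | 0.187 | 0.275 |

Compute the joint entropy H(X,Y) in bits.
2.7393 bits

H(X,Y) = -Σ_{x,y} P(x,y) log₂ P(x,y). Per-cell terms -P(x,y)·log₂P(x,y):
  X=0: 0.1554, 0.1369, 0.1793
  X=1: 0.2709, 0.2409, 0.3065
  X=2: 0.4849, 0.4523, 0.5122
Sum of the 9 terms: H(X,Y) = 2.7393 bits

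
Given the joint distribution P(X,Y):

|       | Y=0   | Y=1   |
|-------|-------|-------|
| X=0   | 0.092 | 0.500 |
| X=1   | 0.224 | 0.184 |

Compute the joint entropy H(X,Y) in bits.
1.7495 bits

H(X,Y) = -Σ_{x,y} P(x,y) log₂ P(x,y). Per-cell terms -P(x,y)·log₂P(x,y):
  X=0: 0.31668, 0.50000
  X=1: 0.48349, 0.44937
Sum of the 4 terms: H(X,Y) = 1.7495 bits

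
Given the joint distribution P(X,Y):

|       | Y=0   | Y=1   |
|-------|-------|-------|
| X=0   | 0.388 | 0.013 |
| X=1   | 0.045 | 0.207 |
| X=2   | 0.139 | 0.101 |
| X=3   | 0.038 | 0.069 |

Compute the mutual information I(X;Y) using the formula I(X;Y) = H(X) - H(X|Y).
0.3754 bits

I(X;Y) = H(X) - H(X|Y)

Marginal of X (row sums):
  P(X=0) = 0.388 + 0.013 = 0.401
  P(X=1) = 0.045 + 0.207 = 0.252
  P(X=2) = 0.139 + 0.101 = 0.240
  P(X=3) = 0.038 + 0.069 = 0.107
H(X) = -[0.401·log₂(0.401) + 0.252·log₂(0.252) + 0.240·log₂(0.240) + 0.107·log₂(0.107)]
  = 0.52865 + 0.50110 + 0.49413 + 0.34500 = 1.8689 bits

Marginal of Y (column sums):
  P(Y=0) = 0.388 + 0.045 + 0.139 + 0.038 = 0.610
  P(Y=1) = 0.013 + 0.207 + 0.101 + 0.069 = 0.390
H(X|Y) = Σ_y P(y)·H(X|Y=y):
  Y=0: P(Y=0) = 0.610, P(X|Y=0) = (194/305, 9/122, 139/610, 19/305) → H(X|Y=0) = 1.42832
  Y=1: P(Y=1) = 0.390, P(X|Y=1) = (1/30, 69/130, 101/390, 23/130) → H(X|Y=1) = 1.59547
H(X|Y) = 0.610·1.42832 + 0.390·1.59547 = 1.4935 bits

I(X;Y) = H(X) - H(X|Y) = 1.8689 - 1.4935 = 0.3754 bits

Cross-check via I(X;Y) = H(X) + H(Y) - H(X,Y): computing H(Y) from the column sums and H(X,Y) from the 8 cells in the same way gives H(Y) = 0.9648 bits and H(X,Y) = 2.4583 bits, so
I(X;Y) = 1.8689 + 0.9648 - 2.4583 = 0.3754 bits ✓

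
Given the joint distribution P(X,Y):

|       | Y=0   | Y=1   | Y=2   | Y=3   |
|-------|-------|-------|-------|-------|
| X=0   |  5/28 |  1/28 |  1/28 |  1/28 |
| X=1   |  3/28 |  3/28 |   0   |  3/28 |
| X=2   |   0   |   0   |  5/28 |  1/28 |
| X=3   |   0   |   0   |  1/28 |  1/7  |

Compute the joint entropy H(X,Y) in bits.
3.1829 bits

H(X,Y) = -Σ_{x,y} P(x,y) log₂ P(x,y). Per-cell terms -P(x,y)·log₂P(x,y):
  X=0: 0.44383, 0.17169, 0.17169, 0.17169
  X=1: 0.34526, 0.34526, 0.00000, 0.34526
  X=2: 0.00000, 0.00000, 0.44383, 0.17169
  X=3: 0.00000, 0.00000, 0.17169, 0.40105
  (cells with P = 0 contribute 0)
Sum of the 16 terms: H(X,Y) = 3.1829 bits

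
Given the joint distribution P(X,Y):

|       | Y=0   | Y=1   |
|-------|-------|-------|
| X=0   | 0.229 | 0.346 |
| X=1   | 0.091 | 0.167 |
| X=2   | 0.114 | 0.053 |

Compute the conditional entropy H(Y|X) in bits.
0.9499 bits

H(Y|X) = H(X,Y) - H(X)

H(X,Y) = -Σ_{x,y} P(x,y) log₂ P(x,y). Per-cell terms -P(x,y)·log₂P(x,y):
  X=0: 0.486987, 0.529780
  X=1: 0.314677, 0.431207
  X=2: 0.357150, 0.224607
Sum of the 6 terms: H(X,Y) = 2.34441 bits

Marginal of X (row sums):
  P(X=0) = 0.229 + 0.346 = 0.575
  P(X=1) = 0.091 + 0.167 = 0.258
  P(X=2) = 0.114 + 0.053 = 0.167
H(X) = -[0.575·log₂(0.575) + 0.258·log₂(0.258) + 0.167·log₂(0.167)]
  = 0.459061 + 0.504276 + 0.431207 = 1.39454 bits

H(Y|X) = H(X,Y) - H(X) = 2.34441 - 1.39454 = 0.9499 bits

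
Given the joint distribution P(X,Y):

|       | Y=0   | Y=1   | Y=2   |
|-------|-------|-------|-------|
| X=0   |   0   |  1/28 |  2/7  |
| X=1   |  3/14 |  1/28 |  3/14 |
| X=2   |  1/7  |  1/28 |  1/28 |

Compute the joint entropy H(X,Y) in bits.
2.5567 bits

H(X,Y) = -Σ_{x,y} P(x,y) log₂ P(x,y). Per-cell terms -P(x,y)·log₂P(x,y):
  X=0: 0.0000, 0.1717, 0.5164
  X=1: 0.4762, 0.1717, 0.4762
  X=2: 0.4011, 0.1717, 0.1717
  (cells with P = 0 contribute 0)
Sum of the 9 terms: H(X,Y) = 2.5567 bits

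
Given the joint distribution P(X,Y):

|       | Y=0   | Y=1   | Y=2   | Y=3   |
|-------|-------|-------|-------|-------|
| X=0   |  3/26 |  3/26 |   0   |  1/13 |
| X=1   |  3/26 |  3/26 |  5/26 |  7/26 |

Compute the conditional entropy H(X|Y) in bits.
0.7261 bits

H(X|Y) = H(X,Y) - H(Y)

H(X,Y) = -Σ_{x,y} P(x,y) log₂ P(x,y). Per-cell terms -P(x,y)·log₂P(x,y):
  X=0: 0.359478, 0.359478, 0.000000, 0.284649
  X=1: 0.359478, 0.359478, 0.457406, 0.509677
  (cells with P = 0 contribute 0)
Sum of the 8 terms: H(X,Y) = 2.68964 bits

Marginal of Y (column sums):
  P(Y=0) = 3/26 + 3/26 = 3/13
  P(Y=1) = 3/26 + 3/26 = 3/13
  P(Y=2) = 0 + 5/26 = 5/26
  P(Y=3) = 1/13 + 7/26 = 9/26
H(Y) = -[(3/13)·log₂(3/13) + (3/13)·log₂(3/13) + (5/26)·log₂(5/26) + (9/26)·log₂(9/26)]
  = 0.488187 + 0.488187 + 0.457406 + 0.529794 = 1.96357 bits

H(X|Y) = H(X,Y) - H(Y) = 2.68964 - 1.96357 = 0.7261 bits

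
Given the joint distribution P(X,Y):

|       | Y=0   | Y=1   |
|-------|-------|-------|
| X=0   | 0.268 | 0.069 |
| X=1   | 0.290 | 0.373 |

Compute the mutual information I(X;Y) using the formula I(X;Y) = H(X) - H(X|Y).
0.0883 bits

I(X;Y) = H(X) - H(X|Y)

Marginal of X (row sums):
  P(X=0) = 0.268 + 0.069 = 0.337
  P(X=1) = 0.290 + 0.373 = 0.663
H(X) = -[0.337·log₂(0.337) + 0.663·log₂(0.663)]
  = 0.5288 + 0.3931 = 0.9219 bits

Marginal of Y (column sums):
  P(Y=0) = 0.268 + 0.290 = 0.558
  P(Y=1) = 0.069 + 0.373 = 0.442
H(X|Y) = Σ_y P(y)·H(X|Y=y):
  Y=0: P(Y=0) = 0.558, P(X|Y=0) = (134/279, 145/279) → H(X|Y=0) = 0.9989
  Y=1: P(Y=1) = 0.442, P(X|Y=1) = (69/442, 373/442) → H(X|Y=1) = 0.6249
H(X|Y) = 0.558·0.9989 + 0.442·0.6249 = 0.8336 bits

I(X;Y) = H(X) - H(X|Y) = 0.9219 - 0.8336 = 0.0883 bits

Cross-check via I(X;Y) = H(X) + H(Y) - H(X,Y): computing H(Y) from the column sums and H(X,Y) from the 4 cells in the same way gives H(Y) = 0.9903 bits and H(X,Y) = 1.8239 bits, so
I(X;Y) = 0.9219 + 0.9903 - 1.8239 = 0.0883 bits ✓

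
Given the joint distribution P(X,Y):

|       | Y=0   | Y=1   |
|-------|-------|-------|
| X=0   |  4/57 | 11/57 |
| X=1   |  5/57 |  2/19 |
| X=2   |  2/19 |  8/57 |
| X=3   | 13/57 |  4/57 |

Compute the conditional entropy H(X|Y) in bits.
1.8719 bits

H(X|Y) = H(X,Y) - H(Y)

H(X,Y) = -Σ_{x,y} P(x,y) log₂ P(x,y). Per-cell terms -P(x,y)·log₂P(x,y):
  X=0: 0.2690, 0.4580
  X=1: 0.3080, 0.3419
  X=2: 0.3419, 0.3976
  X=3: 0.4863, 0.2690
Sum of the 8 terms: H(X,Y) = 2.8717 bits

Marginal of Y (column sums):
  P(Y=0) = 4/57 + 5/57 + 2/19 + 13/57 = 28/57
  P(Y=1) = 11/57 + 2/19 + 8/57 + 4/57 = 29/57
H(Y) = -[(28/57)·log₂(28/57) + (29/57)·log₂(29/57)]
  = 0.5038 + 0.4960 = 0.9998 bits

H(X|Y) = H(X,Y) - H(Y) = 2.8717 - 0.9998 = 1.8719 bits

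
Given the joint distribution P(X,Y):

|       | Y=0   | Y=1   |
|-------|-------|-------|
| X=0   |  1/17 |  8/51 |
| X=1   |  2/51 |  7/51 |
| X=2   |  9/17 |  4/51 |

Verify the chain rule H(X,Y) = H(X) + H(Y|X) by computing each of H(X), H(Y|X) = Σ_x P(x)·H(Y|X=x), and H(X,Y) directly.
H(X) = 1.3555 bits, H(Y|X) = 0.6544 bits, H(X,Y) = 2.0099 bits

Marginal of X (row sums):
  P(X=0) = 1/17 + 8/51 = 11/51
  P(X=1) = 2/51 + 7/51 = 3/17
  P(X=2) = 9/17 + 4/51 = 31/51
H(X) = -[(11/51)·log₂(11/51) + (3/17)·log₂(3/17) + (31/51)·log₂(31/51)]
  = 0.47731 + 0.44162 + 0.43657 = 1.3555 bits

H(Y|X) = Σ_x P(x)·H(Y|X=x):
  X=0: P(X=0) = 11/51, P(Y|X=0) = (3/11, 8/11) → H(Y|X=0) = 0.84535
  X=1: P(X=1) = 3/17, P(Y|X=1) = (2/9, 7/9) → H(Y|X=1) = 0.76420
  X=2: P(X=2) = 31/51, P(Y|X=2) = (27/31, 4/31) → H(Y|X=2) = 0.55478
H(Y|X) = (11/51)·0.84535 + (3/17)·0.76420 + (31/51)·0.55478 = 0.6544 bits

H(X,Y) = -Σ_{x,y} P(x,y) log₂ P(x,y). Per-cell terms -P(x,y)·log₂P(x,y):
  X=0: 0.24044, 0.41920
  X=1: 0.18323, 0.39324
  X=2: 0.48576, 0.28803
Sum of the 6 terms: H(X,Y) = 2.0099 bits

Chain rule check:
  H(X) + H(Y|X) = 1.3555 + 0.6544 = 2.0099 bits
  H(X,Y) = 2.0099 bits
✓ Chain rule verified.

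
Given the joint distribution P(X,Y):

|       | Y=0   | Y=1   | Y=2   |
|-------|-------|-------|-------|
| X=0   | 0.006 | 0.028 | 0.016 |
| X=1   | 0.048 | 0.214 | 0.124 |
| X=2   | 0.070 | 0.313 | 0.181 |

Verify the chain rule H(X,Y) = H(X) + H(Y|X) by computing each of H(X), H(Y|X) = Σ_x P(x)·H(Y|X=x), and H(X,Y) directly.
H(X) = 1.2122 bits, H(Y|X) = 1.3711 bits, H(X,Y) = 2.5833 bits

Marginal of X (row sums):
  P(X=0) = 0.006 + 0.028 + 0.016 = 0.050
  P(X=1) = 0.048 + 0.214 + 0.124 = 0.386
  P(X=2) = 0.070 + 0.313 + 0.181 = 0.564
H(X) = -[0.050·log₂(0.050) + 0.386·log₂(0.386) + 0.564·log₂(0.564)]
  = 0.2161 + 0.5301 + 0.4660 = 1.2122 bits

H(Y|X) = Σ_x P(x)·H(Y|X=x):
  X=0: P(X=0) = 0.050, P(Y|X=0) = (3/25, 14/25, 8/25) → H(Y|X=0) = 1.3615
  X=1: P(X=1) = 0.386, P(Y|X=1) = (24/193, 107/193, 62/193) → H(Y|X=1) = 1.3721
  X=2: P(X=2) = 0.564, P(Y|X=2) = (35/282, 313/564, 181/564) → H(Y|X=2) = 1.3713
H(Y|X) = 0.050·1.3615 + 0.386·1.3721 + 0.564·1.3713 = 1.3711 bits

H(X,Y) = -Σ_{x,y} P(x,y) log₂ P(x,y). Per-cell terms -P(x,y)·log₂P(x,y):
  X=0: 0.0443, 0.1444, 0.0955
  X=1: 0.2103, 0.4760, 0.3734
  X=2: 0.2686, 0.5245, 0.4463
Sum of the 9 terms: H(X,Y) = 2.5833 bits

Chain rule check:
  H(X) + H(Y|X) = 1.2122 + 1.3711 = 2.5833 bits
  H(X,Y) = 2.5833 bits
✓ Chain rule verified.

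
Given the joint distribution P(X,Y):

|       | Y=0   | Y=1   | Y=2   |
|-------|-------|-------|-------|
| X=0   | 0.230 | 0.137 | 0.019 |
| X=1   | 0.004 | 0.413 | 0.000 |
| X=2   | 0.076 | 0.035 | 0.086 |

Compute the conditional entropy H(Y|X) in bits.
0.7862 bits

H(Y|X) = H(X,Y) - H(X)

H(X,Y) = -Σ_{x,y} P(x,y) log₂ P(x,y). Per-cell terms -P(x,y)·log₂P(x,y):
  X=0: 0.48767, 0.39288, 0.10864
  X=1: 0.03186, 0.52690, 0.00000
  X=2: 0.28256, 0.16928, 0.30440
  (cells with P = 0 contribute 0)
Sum of the 9 terms: H(X,Y) = 2.3042 bits

Marginal of X (row sums):
  P(X=0) = 0.230 + 0.137 + 0.019 = 0.386
  P(X=1) = 0.004 + 0.413 + 0.000 = 0.417
  P(X=2) = 0.076 + 0.035 + 0.086 = 0.197
H(X) = -[0.386·log₂(0.386) + 0.417·log₂(0.417) + 0.197·log₂(0.197)]
  = 0.53010 + 0.52620 + 0.46172 = 1.5180 bits

H(Y|X) = H(X,Y) - H(X) = 2.3042 - 1.5180 = 0.7862 bits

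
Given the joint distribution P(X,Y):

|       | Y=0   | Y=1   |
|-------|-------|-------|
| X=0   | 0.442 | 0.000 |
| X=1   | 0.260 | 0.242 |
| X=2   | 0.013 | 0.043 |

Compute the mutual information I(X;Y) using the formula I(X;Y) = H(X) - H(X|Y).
0.3169 bits

I(X;Y) = H(X) - H(X|Y)

Marginal of X (row sums):
  P(X=0) = 0.442 + 0.000 = 0.442
  P(X=1) = 0.260 + 0.242 = 0.502
  P(X=2) = 0.013 + 0.043 = 0.056
H(X) = -[0.442·log₂(0.442) + 0.502·log₂(0.502) + 0.056·log₂(0.056)]
  = 0.52062 + 0.49911 + 0.23287 = 1.2526 bits

Marginal of Y (column sums):
  P(Y=0) = 0.442 + 0.260 + 0.013 = 0.715
  P(Y=1) = 0.000 + 0.242 + 0.043 = 0.285
H(X|Y) = Σ_y P(y)·H(X|Y=y):
  Y=0: P(Y=0) = 0.715, P(X|Y=0) = (34/55, 4/11, 1/55) → H(X|Y=0) = 1.06477
  Y=1: P(Y=1) = 0.285, P(X|Y=1) = (0, 242/285, 43/285) → H(X|Y=1) = 0.61203
H(X|Y) = 0.715·1.06477 + 0.285·0.61203 = 0.9357 bits

I(X;Y) = H(X) - H(X|Y) = 1.2526 - 0.9357 = 0.3169 bits

Cross-check via I(X;Y) = H(X) + H(Y) - H(X,Y): computing H(Y) from the column sums and H(X,Y) from the 6 cells in the same way gives H(Y) = 0.8622 bits and H(X,Y) = 1.7979 bits, so
I(X;Y) = 1.2526 + 0.8622 - 1.7979 = 0.3169 bits ✓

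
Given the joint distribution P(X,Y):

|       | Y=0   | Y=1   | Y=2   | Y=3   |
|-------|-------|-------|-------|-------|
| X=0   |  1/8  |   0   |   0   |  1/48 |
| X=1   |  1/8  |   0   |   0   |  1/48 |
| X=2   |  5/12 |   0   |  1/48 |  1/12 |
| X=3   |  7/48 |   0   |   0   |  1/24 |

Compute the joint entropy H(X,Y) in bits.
2.5202 bits

H(X,Y) = -Σ_{x,y} P(x,y) log₂ P(x,y). Per-cell terms -P(x,y)·log₂P(x,y):
  X=0: 0.37500, 0.00000, 0.00000, 0.11635
  X=1: 0.37500, 0.00000, 0.00000, 0.11635
  X=2: 0.52626, 0.00000, 0.11635, 0.29875
  X=3: 0.40507, 0.00000, 0.00000, 0.19104
  (cells with P = 0 contribute 0)
Sum of the 16 terms: H(X,Y) = 2.5202 bits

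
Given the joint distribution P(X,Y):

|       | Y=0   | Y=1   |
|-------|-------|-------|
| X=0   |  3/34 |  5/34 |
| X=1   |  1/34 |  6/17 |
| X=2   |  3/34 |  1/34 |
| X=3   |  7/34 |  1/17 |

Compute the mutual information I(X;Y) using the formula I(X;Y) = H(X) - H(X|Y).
0.3055 bits

I(X;Y) = H(X) - H(X|Y)

Marginal of X (row sums):
  P(X=0) = 3/34 + 5/34 = 4/17
  P(X=1) = 1/34 + 6/17 = 13/34
  P(X=2) = 3/34 + 1/34 = 2/17
  P(X=3) = 7/34 + 1/17 = 9/34
H(X) = -[(4/17)·log₂(4/17) + (13/34)·log₂(13/34) + (2/17)·log₂(2/17) + (9/34)·log₂(9/34)]
  = 0.4912 + 0.5303 + 0.3632 + 0.5076 = 1.8923 bits

Marginal of Y (column sums):
  P(Y=0) = 3/34 + 1/34 + 3/34 + 7/34 = 7/17
  P(Y=1) = 5/34 + 6/17 + 1/34 + 1/17 = 10/17
H(X|Y) = Σ_y P(y)·H(X|Y=y):
  Y=0: P(Y=0) = 7/17, P(X|Y=0) = (3/14, 1/14, 3/14, 1/2) → H(X|Y=0) = 1.7244
  Y=1: P(Y=1) = 10/17, P(X|Y=1) = (1/4, 3/5, 1/20, 1/10) → H(X|Y=1) = 1.4905
H(X|Y) = (7/17)·1.7244 + (10/17)·1.4905 = 1.5868 bits

I(X;Y) = H(X) - H(X|Y) = 1.8923 - 1.5868 = 0.3055 bits

Cross-check via I(X;Y) = H(X) + H(Y) - H(X,Y): computing H(Y) from the column sums and H(X,Y) from the 8 cells in the same way gives H(Y) = 0.9774 bits and H(X,Y) = 2.5642 bits, so
I(X;Y) = 1.8923 + 0.9774 - 2.5642 = 0.3055 bits ✓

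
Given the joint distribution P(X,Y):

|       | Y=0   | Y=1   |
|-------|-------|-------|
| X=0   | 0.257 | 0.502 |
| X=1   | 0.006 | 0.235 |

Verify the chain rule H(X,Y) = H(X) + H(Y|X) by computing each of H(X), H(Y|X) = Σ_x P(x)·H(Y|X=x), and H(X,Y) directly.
H(X) = 0.7967 bits, H(Y|X) = 0.7414 bits, H(X,Y) = 1.5381 bits

Marginal of X (row sums):
  P(X=0) = 0.257 + 0.502 = 0.759
  P(X=1) = 0.006 + 0.235 = 0.241
H(X) = -[0.759·log₂(0.759) + 0.241·log₂(0.241)]
  = 0.30195 + 0.49475 = 0.7967 bits

H(Y|X) = Σ_x P(x)·H(Y|X=x):
  X=0: P(X=0) = 0.759, P(Y|X=0) = (257/759, 502/759) → H(Y|X=0) = 0.92348
  X=1: P(X=1) = 0.241, P(Y|X=1) = (6/241, 235/241) → H(Y|X=1) = 0.16811
H(Y|X) = 0.759·0.92348 + 0.241·0.16811 = 0.7414 bits

H(X,Y) = -Σ_{x,y} P(x,y) log₂ P(x,y). Per-cell terms -P(x,y)·log₂P(x,y):
  X=0: 0.50376, 0.49911
  X=1: 0.04428, 0.49098
Sum of the 4 terms: H(X,Y) = 1.5381 bits

Chain rule check:
  H(X) + H(Y|X) = 0.7967 + 0.7414 = 1.5381 bits
  H(X,Y) = 1.5381 bits
✓ Chain rule verified.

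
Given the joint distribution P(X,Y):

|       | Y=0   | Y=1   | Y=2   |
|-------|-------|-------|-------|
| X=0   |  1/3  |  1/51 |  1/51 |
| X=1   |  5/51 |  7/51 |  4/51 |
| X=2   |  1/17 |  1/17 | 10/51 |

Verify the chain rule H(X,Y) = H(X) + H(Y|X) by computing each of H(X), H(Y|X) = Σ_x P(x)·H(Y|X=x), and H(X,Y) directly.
H(X) = 1.5801 bits, H(Y|X) = 1.1222 bits, H(X,Y) = 2.7023 bits

Marginal of X (row sums):
  P(X=0) = 1/3 + 1/51 + 1/51 = 19/51
  P(X=1) = 5/51 + 7/51 + 4/51 = 16/51
  P(X=2) = 1/17 + 1/17 + 10/51 = 16/51
H(X) = -[(19/51)·log₂(19/51) + (16/51)·log₂(16/51) + (16/51)·log₂(16/51)]
  = 0.53070 + 0.52468 + 0.52468 = 1.5801 bits

H(Y|X) = Σ_x P(x)·H(Y|X=x):
  X=0: P(X=0) = 19/51, P(Y|X=0) = (17/19, 1/19, 1/19) → H(Y|X=0) = 0.59072
  X=1: P(X=1) = 16/51, P(Y|X=1) = (5/16, 7/16, 1/4) → H(Y|X=1) = 1.54618
  X=2: P(X=2) = 16/51, P(Y|X=2) = (3/16, 3/16, 5/8) → H(Y|X=2) = 1.32943
H(Y|X) = (19/51)·0.59072 + (16/51)·1.54618 + (16/51)·1.32943 = 1.1222 bits

H(X,Y) = -Σ_{x,y} P(x,y) log₂ P(x,y). Per-cell terms -P(x,y)·log₂P(x,y):
  X=0: 0.52832, 0.11122, 0.11122
  X=1: 0.32848, 0.39324, 0.28803
  X=2: 0.24044, 0.24044, 0.46088
Sum of the 9 terms: H(X,Y) = 2.7023 bits

Chain rule check:
  H(X) + H(Y|X) = 1.5801 + 1.1222 = 2.7023 bits
  H(X,Y) = 2.7023 bits
✓ Chain rule verified.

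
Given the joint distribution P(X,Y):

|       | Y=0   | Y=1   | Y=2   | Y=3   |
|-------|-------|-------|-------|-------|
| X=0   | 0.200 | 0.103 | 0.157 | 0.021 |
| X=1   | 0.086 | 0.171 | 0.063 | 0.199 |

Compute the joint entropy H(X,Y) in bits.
2.7934 bits

H(X,Y) = -Σ_{x,y} P(x,y) log₂ P(x,y). Per-cell terms -P(x,y)·log₂P(x,y):
  X=0: 0.464386, 0.337766, 0.419373, 0.117043
  X=1: 0.304399, 0.435696, 0.251276, 0.463503
Sum of the 8 terms: H(X,Y) = 2.7934 bits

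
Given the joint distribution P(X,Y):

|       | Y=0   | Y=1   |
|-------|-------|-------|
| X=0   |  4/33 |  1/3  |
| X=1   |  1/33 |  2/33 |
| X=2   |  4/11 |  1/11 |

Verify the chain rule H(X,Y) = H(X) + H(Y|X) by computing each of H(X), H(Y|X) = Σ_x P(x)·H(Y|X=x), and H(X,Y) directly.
H(X) = 1.3486 bits, H(Y|X) = 0.7919 bits, H(X,Y) = 2.1405 bits

Marginal of X (row sums):
  P(X=0) = 4/33 + 1/3 = 5/11
  P(X=1) = 1/33 + 2/33 = 1/11
  P(X=2) = 4/11 + 1/11 = 5/11
H(X) = -[(5/11)·log₂(5/11) + (1/11)·log₂(1/11) + (5/11)·log₂(5/11)]
  = 0.51705 + 0.31449 + 0.51705 = 1.3486 bits

H(Y|X) = Σ_x P(x)·H(Y|X=x):
  X=0: P(X=0) = 5/11, P(Y|X=0) = (4/15, 11/15) → H(Y|X=0) = 0.83664
  X=1: P(X=1) = 1/11, P(Y|X=1) = (1/3, 2/3) → H(Y|X=1) = 0.91830
  X=2: P(X=2) = 5/11, P(Y|X=2) = (4/5, 1/5) → H(Y|X=2) = 0.72193
H(Y|X) = (5/11)·0.83664 + (1/11)·0.91830 + (5/11)·0.72193 = 0.7919 bits

H(X,Y) = -Σ_{x,y} P(x,y) log₂ P(x,y). Per-cell terms -P(x,y)·log₂P(x,y):
  X=0: 0.36902, 0.52832
  X=1: 0.15286, 0.24511
  X=2: 0.53070, 0.31449
Sum of the 6 terms: H(X,Y) = 2.1405 bits

Chain rule check:
  H(X) + H(Y|X) = 1.3486 + 0.7919 = 2.1405 bits
  H(X,Y) = 2.1405 bits
✓ Chain rule verified.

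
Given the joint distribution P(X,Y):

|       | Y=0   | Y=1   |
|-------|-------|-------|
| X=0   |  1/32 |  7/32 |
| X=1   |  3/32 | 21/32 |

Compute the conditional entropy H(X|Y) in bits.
0.8113 bits

H(X|Y) = H(X,Y) - H(Y)

H(X,Y) = -Σ_{x,y} P(x,y) log₂ P(x,y). Per-cell terms -P(x,y)·log₂P(x,y):
  X=0: 0.15625, 0.47964
  X=1: 0.32016, 0.39879
Sum of the 4 terms: H(X,Y) = 1.35484 bits

Marginal of Y (column sums):
  P(Y=0) = 1/32 + 3/32 = 1/8
  P(Y=1) = 7/32 + 21/32 = 7/8
H(Y) = -[(1/8)·log₂(1/8) + (7/8)·log₂(7/8)]
  = 0.37500 + 0.16856 = 0.54356 bits

H(X|Y) = H(X,Y) - H(Y) = 1.35484 - 0.54356 = 0.8113 bits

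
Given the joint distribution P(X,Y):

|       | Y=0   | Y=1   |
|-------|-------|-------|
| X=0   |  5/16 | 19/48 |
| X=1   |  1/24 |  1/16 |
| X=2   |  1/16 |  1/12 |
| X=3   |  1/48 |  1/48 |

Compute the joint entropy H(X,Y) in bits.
2.2761 bits

H(X,Y) = -Σ_{x,y} P(x,y) log₂ P(x,y). Per-cell terms -P(x,y)·log₂P(x,y):
  X=0: 0.5244, 0.5292
  X=1: 0.1910, 0.2500
  X=2: 0.2500, 0.2987
  X=3: 0.1164, 0.1164
Sum of the 8 terms: H(X,Y) = 2.2761 bits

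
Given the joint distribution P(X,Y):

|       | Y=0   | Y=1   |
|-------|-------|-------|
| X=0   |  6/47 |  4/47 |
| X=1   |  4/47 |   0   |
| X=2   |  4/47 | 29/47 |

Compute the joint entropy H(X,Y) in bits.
1.7165 bits

H(X,Y) = -Σ_{x,y} P(x,y) log₂ P(x,y). Per-cell terms -P(x,y)·log₂P(x,y):
  X=0: 0.37910, 0.30252
  X=1: 0.30252, 0.00000
  X=2: 0.30252, 0.42982
  (cells with P = 0 contribute 0)
Sum of the 6 terms: H(X,Y) = 1.7165 bits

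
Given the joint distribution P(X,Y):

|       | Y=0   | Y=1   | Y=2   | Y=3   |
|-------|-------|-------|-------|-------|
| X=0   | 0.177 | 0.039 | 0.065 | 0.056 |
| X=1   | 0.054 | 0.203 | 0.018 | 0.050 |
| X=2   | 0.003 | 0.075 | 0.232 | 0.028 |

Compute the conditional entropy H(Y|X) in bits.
1.4828 bits

H(Y|X) = H(X,Y) - H(X)

H(X,Y) = -Σ_{x,y} P(x,y) log₂ P(x,y). Per-cell terms -P(x,y)·log₂P(x,y):
  X=0: 0.4421776, 0.1825349, 0.2563221, 0.2328720
  X=1: 0.2273884, 0.4669910, 0.1043255, 0.2160964
  X=2: 0.0251425, 0.2802724, 0.4890104, 0.1444360
Sum of the 12 terms: H(X,Y) = 3.067569 bits

Marginal of X (row sums):
  P(X=0) = 0.177 + 0.039 + 0.065 + 0.056 = 0.337
  P(X=1) = 0.054 + 0.203 + 0.018 + 0.050 = 0.325
  P(X=2) = 0.003 + 0.075 + 0.232 + 0.028 = 0.338
H(X) = -[0.337·log₂(0.337) + 0.325·log₂(0.325) + 0.338·log₂(0.338)]
  = 0.5288135 + 0.5269837 + 0.5289378 = 1.584735 bits

H(Y|X) = H(X,Y) - H(X) = 3.067569 - 1.584735 = 1.4828 bits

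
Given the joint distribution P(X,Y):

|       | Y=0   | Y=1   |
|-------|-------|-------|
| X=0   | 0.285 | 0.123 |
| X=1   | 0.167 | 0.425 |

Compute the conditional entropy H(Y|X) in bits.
0.8684 bits

H(Y|X) = H(X,Y) - H(X)

H(X,Y) = -Σ_{x,y} P(x,y) log₂ P(x,y). Per-cell terms -P(x,y)·log₂P(x,y):
  X=0: 0.5161, 0.3719
  X=1: 0.4312, 0.5246
Sum of the 4 terms: H(X,Y) = 1.8438 bits

Marginal of X (row sums):
  P(X=0) = 0.285 + 0.123 = 0.408
  P(X=1) = 0.167 + 0.425 = 0.592
H(X) = -[0.408·log₂(0.408) + 0.592·log₂(0.592)]
  = 0.5277 + 0.4477 = 0.9754 bits

H(Y|X) = H(X,Y) - H(X) = 1.8438 - 0.9754 = 0.8684 bits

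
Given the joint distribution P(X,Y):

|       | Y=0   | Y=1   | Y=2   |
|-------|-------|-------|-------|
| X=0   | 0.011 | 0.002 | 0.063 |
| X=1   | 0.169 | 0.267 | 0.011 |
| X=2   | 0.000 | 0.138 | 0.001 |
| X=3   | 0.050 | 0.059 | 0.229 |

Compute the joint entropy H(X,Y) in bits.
2.7027 bits

H(X,Y) = -Σ_{x,y} P(x,y) log₂ P(x,y). Per-cell terms -P(x,y)·log₂P(x,y):
  X=0: 0.071570, 0.017932, 0.251276
  X=1: 0.433469, 0.508659, 0.071570
  X=2: 0.000000, 0.394302, 0.009966
  X=3: 0.216096, 0.240905, 0.486987
  (cells with P = 0 contribute 0)
Sum of the 12 terms: H(X,Y) = 2.7027 bits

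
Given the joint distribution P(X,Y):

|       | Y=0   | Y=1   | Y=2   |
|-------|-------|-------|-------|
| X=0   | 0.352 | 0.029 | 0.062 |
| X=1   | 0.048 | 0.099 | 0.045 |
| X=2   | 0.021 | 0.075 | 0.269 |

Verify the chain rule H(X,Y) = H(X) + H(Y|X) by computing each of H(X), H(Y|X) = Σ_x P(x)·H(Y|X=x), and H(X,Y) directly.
H(X) = 1.5082 bits, H(Y|X) = 1.0677 bits, H(X,Y) = 2.5759 bits

Marginal of X (row sums):
  P(X=0) = 0.352 + 0.029 + 0.062 = 0.443
  P(X=1) = 0.048 + 0.099 + 0.045 = 0.192
  P(X=2) = 0.021 + 0.075 + 0.269 = 0.365
H(X) = -[0.443·log₂(0.443) + 0.192·log₂(0.192) + 0.365·log₂(0.365)]
  = 0.52036 + 0.45712 + 0.53072 = 1.5082 bits

H(Y|X) = Σ_x P(x)·H(Y|X=x):
  X=0: P(X=0) = 0.443, P(Y|X=0) = (352/443, 29/443, 62/443) → H(Y|X=0) = 0.91811
  X=1: P(X=1) = 0.192, P(Y|X=1) = (1/4, 33/64, 15/64) → H(Y|X=1) = 1.48331
  X=2: P(X=2) = 0.365, P(Y|X=2) = (21/365, 15/73, 269/365) → H(Y|X=2) = 1.03059
H(Y|X) = 0.443·0.91811 + 0.192·1.48331 + 0.365·1.03059 = 1.0677 bits

H(X,Y) = -Σ_{x,y} P(x,y) log₂ P(x,y). Per-cell terms -P(x,y)·log₂P(x,y):
  X=0: 0.53024, 0.14813, 0.24872
  X=1: 0.21028, 0.33031, 0.20133
  X=2: 0.11704, 0.28027, 0.50957
Sum of the 9 terms: H(X,Y) = 2.5759 bits

Chain rule check:
  H(X) + H(Y|X) = 1.5082 + 1.0677 = 2.5759 bits
  H(X,Y) = 2.5759 bits
✓ Chain rule verified.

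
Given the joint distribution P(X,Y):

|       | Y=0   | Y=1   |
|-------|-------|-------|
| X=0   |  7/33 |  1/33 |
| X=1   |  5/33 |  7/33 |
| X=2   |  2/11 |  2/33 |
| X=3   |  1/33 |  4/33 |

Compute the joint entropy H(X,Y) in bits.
2.7286 bits

H(X,Y) = -Σ_{x,y} P(x,y) log₂ P(x,y). Per-cell terms -P(x,y)·log₂P(x,y):
  X=0: 0.4745, 0.1529
  X=1: 0.4125, 0.4745
  X=2: 0.4472, 0.2451
  X=3: 0.1529, 0.3690
Sum of the 8 terms: H(X,Y) = 2.7286 bits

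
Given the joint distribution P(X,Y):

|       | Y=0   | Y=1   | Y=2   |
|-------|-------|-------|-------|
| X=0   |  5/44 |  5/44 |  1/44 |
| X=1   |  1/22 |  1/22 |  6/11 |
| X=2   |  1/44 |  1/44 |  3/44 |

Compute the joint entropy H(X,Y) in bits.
2.2319 bits

H(X,Y) = -Σ_{x,y} P(x,y) log₂ P(x,y). Per-cell terms -P(x,y)·log₂P(x,y):
  X=0: 0.3565, 0.3565, 0.1241
  X=1: 0.2027, 0.2027, 0.4770
  X=2: 0.1241, 0.1241, 0.2642
Sum of the 9 terms: H(X,Y) = 2.2319 bits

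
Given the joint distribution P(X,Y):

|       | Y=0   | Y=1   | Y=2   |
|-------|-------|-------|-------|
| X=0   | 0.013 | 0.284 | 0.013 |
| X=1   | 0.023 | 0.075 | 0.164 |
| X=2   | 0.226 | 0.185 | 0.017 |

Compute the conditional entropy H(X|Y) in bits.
1.1040 bits

H(X|Y) = H(X,Y) - H(Y)

H(X,Y) = -Σ_{x,y} P(x,y) log₂ P(x,y). Per-cell terms -P(x,y)·log₂P(x,y):
  X=0: 0.0814495, 0.5157546, 0.0814495
  X=1: 0.1251711, 0.2802724, 0.4277501
  X=2: 0.4849068, 0.4503645, 0.0999315
Sum of the 9 terms: H(X,Y) = 2.547050 bits

Marginal of Y (column sums):
  P(Y=0) = 0.013 + 0.023 + 0.226 = 0.262
  P(Y=1) = 0.284 + 0.075 + 0.185 = 0.544
  P(Y=2) = 0.013 + 0.164 + 0.017 = 0.194
H(Y) = -[0.262·log₂(0.262) + 0.544·log₂(0.544) + 0.194·log₂(0.194)]
  = 0.5062787 + 0.4778069 + 0.4589791 = 1.443065 bits

H(X|Y) = H(X,Y) - H(Y) = 2.547050 - 1.443065 = 1.1040 bits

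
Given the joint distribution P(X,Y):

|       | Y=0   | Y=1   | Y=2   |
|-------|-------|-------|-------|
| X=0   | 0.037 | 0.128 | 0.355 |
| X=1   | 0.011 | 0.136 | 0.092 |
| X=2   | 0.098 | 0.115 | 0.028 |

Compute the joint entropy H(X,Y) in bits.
2.6974 bits

H(X,Y) = -Σ_{x,y} P(x,y) log₂ P(x,y). Per-cell terms -P(x,y)·log₂P(x,y):
  X=0: 0.1760, 0.3796, 0.5304
  X=1: 0.0716, 0.3915, 0.3167
  X=2: 0.3284, 0.3588, 0.1444
Sum of the 9 terms: H(X,Y) = 2.6974 bits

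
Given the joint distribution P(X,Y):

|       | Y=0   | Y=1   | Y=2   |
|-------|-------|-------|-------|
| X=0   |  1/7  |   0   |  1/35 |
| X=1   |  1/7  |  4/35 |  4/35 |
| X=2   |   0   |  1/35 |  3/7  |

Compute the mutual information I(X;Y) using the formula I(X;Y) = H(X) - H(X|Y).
0.5276 bits

I(X;Y) = H(X) - H(X|Y)

Marginal of X (row sums):
  P(X=0) = 1/7 + 0 + 1/35 = 6/35
  P(X=1) = 1/7 + 4/35 + 4/35 = 13/35
  P(X=2) = 0 + 1/35 + 3/7 = 16/35
H(X) = -[(6/35)·log₂(6/35) + (13/35)·log₂(13/35) + (16/35)·log₂(16/35)]
  = 0.436169 + 0.530713 + 0.516244 = 1.48313 bits

Marginal of Y (column sums):
  P(Y=0) = 1/7 + 1/7 + 0 = 2/7
  P(Y=1) = 0 + 4/35 + 1/35 = 1/7
  P(Y=2) = 1/35 + 4/35 + 3/7 = 4/7
H(X|Y) = Σ_y P(y)·H(X|Y=y):
  Y=0: P(Y=0) = 2/7, P(X|Y=0) = (1/2, 1/2, 0) → H(X|Y=0) = 1.000000
  Y=1: P(Y=1) = 1/7, P(X|Y=1) = (0, 4/5, 1/5) → H(X|Y=1) = 0.721928
  Y=2: P(Y=2) = 4/7, P(X|Y=2) = (1/20, 1/5, 3/4) → H(X|Y=2) = 0.991760
H(X|Y) = (2/7)·1.000000 + (1/7)·0.721928 + (4/7)·0.991760 = 0.95557 bits

I(X;Y) = H(X) - H(X|Y) = 1.48313 - 0.95557 = 0.5276 bits

Cross-check via I(X;Y) = H(X) + H(Y) - H(X,Y): computing H(Y) from the column sums and H(X,Y) from the 9 cells in the same way gives H(Y) = 1.37878 bits and H(X,Y) = 2.33435 bits, so
I(X;Y) = 1.48313 + 1.37878 - 2.33435 = 0.5276 bits ✓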